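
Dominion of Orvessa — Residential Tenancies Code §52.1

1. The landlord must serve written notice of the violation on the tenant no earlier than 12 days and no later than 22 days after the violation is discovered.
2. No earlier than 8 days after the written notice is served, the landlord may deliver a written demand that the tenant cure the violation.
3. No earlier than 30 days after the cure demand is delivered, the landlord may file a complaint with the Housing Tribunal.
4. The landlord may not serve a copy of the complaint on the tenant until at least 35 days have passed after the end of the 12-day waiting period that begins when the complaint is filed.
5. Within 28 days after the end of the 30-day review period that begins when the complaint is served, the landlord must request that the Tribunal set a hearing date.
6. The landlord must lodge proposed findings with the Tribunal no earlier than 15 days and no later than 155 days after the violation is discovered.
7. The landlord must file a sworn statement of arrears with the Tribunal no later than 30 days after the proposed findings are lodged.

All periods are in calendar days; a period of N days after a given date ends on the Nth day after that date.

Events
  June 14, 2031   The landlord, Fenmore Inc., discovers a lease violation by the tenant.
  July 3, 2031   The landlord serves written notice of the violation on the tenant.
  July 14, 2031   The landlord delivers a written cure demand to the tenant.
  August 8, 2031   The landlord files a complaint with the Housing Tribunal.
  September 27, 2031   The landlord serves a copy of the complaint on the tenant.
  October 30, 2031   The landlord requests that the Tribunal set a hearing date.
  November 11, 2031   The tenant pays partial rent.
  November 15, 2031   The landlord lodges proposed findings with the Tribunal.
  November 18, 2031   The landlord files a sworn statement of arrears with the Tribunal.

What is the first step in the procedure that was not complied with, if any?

Step 3

Step 1 — 12 and 22 days from June 14, 2031 (when the violation is discovered) are June 26, 2031 and July 6, 2031 respectively; July 3, 2031 falls inside that range.
Step 2 — must wait 8 days from July 3, 2031 (when the written notice is served), so not before July 11, 2031; done July 14, 2031 — permitted.
Step 3 — must wait 30 days from July 14, 2031 (when the cure demand is delivered), so not before August 13, 2031; August 8, 2031 is 5 days before the earliest permitted date.
Later steps need not be reached.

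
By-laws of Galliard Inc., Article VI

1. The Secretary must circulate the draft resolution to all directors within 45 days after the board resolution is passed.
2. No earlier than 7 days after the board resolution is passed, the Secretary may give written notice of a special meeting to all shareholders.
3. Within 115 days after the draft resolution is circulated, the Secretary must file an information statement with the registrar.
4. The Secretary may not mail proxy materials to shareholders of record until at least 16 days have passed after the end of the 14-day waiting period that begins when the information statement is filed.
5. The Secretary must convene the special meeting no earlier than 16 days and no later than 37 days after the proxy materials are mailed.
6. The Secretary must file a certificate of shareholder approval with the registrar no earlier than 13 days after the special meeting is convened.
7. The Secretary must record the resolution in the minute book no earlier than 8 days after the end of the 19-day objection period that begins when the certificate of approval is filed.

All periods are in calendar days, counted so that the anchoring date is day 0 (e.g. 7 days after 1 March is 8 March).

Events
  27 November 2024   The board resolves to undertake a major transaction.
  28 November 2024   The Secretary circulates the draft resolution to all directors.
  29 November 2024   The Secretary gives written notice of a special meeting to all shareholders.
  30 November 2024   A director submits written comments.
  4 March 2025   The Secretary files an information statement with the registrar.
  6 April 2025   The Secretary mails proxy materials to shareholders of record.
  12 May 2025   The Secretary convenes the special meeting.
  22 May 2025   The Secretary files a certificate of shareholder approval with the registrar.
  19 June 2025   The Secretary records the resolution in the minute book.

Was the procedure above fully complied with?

Step 1 — counting 45 days from 27 November 2024 (when the board resolution is passed) gives a deadline of 11 January 2025; completed 28 November 2024, before the deadline.
Step 2 — must wait 7 days from 27 November 2024 (when the board resolution is passed), so not before 4 December 2024; acted on 29 November 2024, 5 days prematurely.
No need to go further; step 2 was not satisfied.

No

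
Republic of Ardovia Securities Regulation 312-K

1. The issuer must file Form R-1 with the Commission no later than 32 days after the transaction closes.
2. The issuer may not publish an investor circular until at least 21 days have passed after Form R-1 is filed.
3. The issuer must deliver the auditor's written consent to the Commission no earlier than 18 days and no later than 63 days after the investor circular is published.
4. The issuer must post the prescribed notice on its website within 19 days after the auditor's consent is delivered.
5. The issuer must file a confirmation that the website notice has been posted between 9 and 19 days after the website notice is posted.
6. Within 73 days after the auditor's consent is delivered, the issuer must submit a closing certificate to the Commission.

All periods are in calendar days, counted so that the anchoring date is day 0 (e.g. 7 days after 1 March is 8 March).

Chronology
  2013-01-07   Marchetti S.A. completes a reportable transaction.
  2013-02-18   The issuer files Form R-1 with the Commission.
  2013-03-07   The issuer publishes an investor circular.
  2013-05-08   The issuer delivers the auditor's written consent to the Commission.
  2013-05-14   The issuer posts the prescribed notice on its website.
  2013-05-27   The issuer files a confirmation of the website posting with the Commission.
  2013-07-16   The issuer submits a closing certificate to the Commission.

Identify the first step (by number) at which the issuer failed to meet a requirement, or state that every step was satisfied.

Step 1 — counting 32 days from 2013-01-07 (when the transaction closes) gives a deadline of 2013-02-08; not done until 2013-02-18, 10 days after the deadline.
The analysis stops there.

Step 1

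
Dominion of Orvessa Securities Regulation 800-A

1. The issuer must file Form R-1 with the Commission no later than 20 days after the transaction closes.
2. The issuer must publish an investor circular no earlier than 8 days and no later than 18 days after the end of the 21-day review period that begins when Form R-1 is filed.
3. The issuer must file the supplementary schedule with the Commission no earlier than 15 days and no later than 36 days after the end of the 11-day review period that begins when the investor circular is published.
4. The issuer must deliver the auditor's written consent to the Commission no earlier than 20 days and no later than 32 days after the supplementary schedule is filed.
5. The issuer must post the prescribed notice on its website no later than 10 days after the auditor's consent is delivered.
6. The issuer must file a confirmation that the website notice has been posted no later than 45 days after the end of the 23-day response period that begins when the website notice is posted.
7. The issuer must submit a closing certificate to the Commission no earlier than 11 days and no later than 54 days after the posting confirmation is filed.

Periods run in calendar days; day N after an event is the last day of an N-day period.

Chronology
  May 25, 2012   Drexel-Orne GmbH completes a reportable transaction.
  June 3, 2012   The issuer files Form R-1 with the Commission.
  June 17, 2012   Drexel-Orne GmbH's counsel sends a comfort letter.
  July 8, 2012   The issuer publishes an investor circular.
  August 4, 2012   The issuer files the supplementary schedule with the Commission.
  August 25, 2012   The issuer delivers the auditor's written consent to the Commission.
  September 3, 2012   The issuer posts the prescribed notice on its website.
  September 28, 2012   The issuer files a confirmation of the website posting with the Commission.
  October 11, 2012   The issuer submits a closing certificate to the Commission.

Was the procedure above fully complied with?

Yes

Step 1 — counting 20 days from May 25, 2012 (when the transaction closes) gives a deadline of June 14, 2012; done June 3, 2012 — timely.
Step 2 — 8 and 18 days from June 24, 2012 (end of the 21-day review period, which began when Form R-1 is filed on June 3, 2012) are July 2, 2012 and July 12, 2012 respectively; done July 8, 2012 — within the window.
Step 3 — 15 and 36 days from July 19, 2012 (end of the 11-day review period, which began when the investor circular is published on July 8, 2012) are August 3, 2012 and August 24, 2012 respectively; August 4, 2012 falls inside that range.
Step 4 — 20 and 32 days from August 4, 2012 (when the supplementary schedule is filed) are August 24, 2012 and September 5, 2012 respectively; August 25, 2012 falls inside that range.
Step 5 — counting 10 days from August 25, 2012 (when the auditor's consent is delivered) gives a deadline of September 4, 2012; completed September 3, 2012, before the deadline.
Step 6 — counting 45 days from September 26, 2012 (end of the 23-day response period, which began when the website notice is posted on September 3, 2012) gives a deadline of November 10, 2012; September 28, 2012 is within that limit.
Step 7 — 11 and 54 days from September 28, 2012 (when the posting confirmation is filed) are October 9, 2012 and November 21, 2012 respectively; October 11, 2012 falls inside that range.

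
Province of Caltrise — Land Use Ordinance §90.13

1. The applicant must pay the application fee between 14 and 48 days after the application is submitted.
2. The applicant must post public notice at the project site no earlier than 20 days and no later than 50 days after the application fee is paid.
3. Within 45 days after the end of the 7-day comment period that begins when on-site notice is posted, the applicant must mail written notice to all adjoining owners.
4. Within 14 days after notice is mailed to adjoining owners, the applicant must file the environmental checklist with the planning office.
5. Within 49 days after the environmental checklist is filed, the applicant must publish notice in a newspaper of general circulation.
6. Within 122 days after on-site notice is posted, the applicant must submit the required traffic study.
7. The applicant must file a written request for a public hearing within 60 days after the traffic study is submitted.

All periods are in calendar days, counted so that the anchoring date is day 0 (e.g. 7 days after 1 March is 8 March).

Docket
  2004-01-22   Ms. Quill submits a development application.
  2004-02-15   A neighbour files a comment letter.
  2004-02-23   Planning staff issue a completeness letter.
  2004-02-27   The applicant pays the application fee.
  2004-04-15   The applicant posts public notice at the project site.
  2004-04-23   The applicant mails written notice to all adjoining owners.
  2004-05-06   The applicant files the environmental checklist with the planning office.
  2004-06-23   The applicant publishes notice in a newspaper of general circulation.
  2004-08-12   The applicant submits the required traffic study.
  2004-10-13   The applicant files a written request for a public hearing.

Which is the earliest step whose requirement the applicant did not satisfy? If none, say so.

Step 7

Step 1 — 14 and 48 days from 2004-01-22 (when the application is submitted) are 2004-02-05 and 2004-03-10 respectively; 2004-02-27 falls inside that range.
Step 2 — 20 and 50 days from 2004-02-27 (when the application fee is paid) are 2004-03-18 and 2004-04-17 respectively; done 2004-04-15 — within the window.
Step 3 — counting 45 days from 2004-04-22 (end of the 7-day comment period, which began when on-site notice is posted on 2004-04-15) gives a deadline of 2004-06-06; 2004-04-23 is within that limit.
Step 4 — counting 14 days from 2004-04-23 (when notice is mailed to adjoining owners) gives a deadline of 2004-05-07; completed 2004-05-06, before the deadline.
Step 5 — counting 49 days from 2004-05-06 (when the environmental checklist is filed) gives a deadline of 2004-06-24; 2004-06-23 is within that limit.
Step 6 — counting 122 days from 2004-04-15 (when on-site notice is posted) gives a deadline of 2004-08-15; completed 2004-08-12, before the deadline.
Step 7 — counting 60 days from 2004-08-12 (when the traffic study is submitted) gives a deadline of 2004-10-11; not done until 2004-10-13, 2 days after the deadline.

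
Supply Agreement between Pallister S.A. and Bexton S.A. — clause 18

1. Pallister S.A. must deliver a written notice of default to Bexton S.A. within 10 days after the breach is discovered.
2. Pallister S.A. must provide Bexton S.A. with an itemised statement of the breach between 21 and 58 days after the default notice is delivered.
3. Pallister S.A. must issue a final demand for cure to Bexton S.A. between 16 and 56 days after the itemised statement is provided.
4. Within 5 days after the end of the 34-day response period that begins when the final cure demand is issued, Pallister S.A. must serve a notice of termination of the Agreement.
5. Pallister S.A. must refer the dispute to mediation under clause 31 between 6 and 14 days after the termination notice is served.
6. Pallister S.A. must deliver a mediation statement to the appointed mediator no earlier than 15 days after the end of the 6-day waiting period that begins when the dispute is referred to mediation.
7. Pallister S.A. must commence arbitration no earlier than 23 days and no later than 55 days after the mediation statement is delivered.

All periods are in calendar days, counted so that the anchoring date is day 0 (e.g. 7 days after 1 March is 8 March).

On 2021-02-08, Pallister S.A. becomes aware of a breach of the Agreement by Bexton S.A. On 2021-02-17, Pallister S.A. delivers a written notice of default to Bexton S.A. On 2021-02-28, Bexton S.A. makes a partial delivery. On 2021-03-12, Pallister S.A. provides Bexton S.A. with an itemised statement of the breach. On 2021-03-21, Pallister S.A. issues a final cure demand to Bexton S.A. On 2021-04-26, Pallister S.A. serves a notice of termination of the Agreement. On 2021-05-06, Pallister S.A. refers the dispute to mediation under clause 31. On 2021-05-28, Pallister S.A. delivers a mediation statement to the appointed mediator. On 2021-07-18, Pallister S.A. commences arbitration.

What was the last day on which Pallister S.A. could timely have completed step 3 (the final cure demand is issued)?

Step 3 runs from 2021-03-12, when the itemised statement is provided. The window is 16–56 days after 2021-03-12; it closes on 2021-05-07.

2021-05-07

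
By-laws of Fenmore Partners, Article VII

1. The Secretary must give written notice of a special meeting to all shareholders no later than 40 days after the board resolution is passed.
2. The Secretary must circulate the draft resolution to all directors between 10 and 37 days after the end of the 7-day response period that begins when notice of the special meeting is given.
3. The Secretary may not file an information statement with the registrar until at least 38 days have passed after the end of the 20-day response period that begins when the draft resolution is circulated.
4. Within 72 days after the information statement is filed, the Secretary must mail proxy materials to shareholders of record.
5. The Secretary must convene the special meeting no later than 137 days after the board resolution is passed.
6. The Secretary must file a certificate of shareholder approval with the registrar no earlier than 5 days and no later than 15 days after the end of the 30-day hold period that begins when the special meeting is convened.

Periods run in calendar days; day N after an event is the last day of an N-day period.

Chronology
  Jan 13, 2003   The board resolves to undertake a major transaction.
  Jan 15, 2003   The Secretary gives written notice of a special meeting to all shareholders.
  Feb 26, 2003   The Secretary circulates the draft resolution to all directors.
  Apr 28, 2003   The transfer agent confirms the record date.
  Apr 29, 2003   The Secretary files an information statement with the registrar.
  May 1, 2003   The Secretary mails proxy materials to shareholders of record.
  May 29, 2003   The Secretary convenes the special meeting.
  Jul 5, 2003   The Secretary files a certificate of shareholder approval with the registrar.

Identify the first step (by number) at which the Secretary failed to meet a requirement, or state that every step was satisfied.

(1) due by Jan 13, 2003 + 40 days = Feb 22, 2003; completed Jan 15, 2003, before the deadline.
(2) the permitted window runs from Jan 22, 2003 + 10 = Feb 1, 2003 to Jan 22, 2003 + 37 = Feb 28, 2003; done Feb 26, 2003, which is between those dates.
(3) permitted from Mar 18, 2003 + 38 days = Apr 25, 2003 onward; done Apr 29, 2003, after the minimum wait.
(4) due by Apr 29, 2003 + 72 days = Jul 10, 2003; completed May 1, 2003, before the deadline.
(5) due by Jan 13, 2003 + 137 days = May 30, 2003; completed May 29, 2003, before the deadline.
(6) the permitted window runs from Jun 28, 2003 + 5 = Jul 3, 2003 to Jun 28, 2003 + 15 = Jul 13, 2003; Jul 5, 2003 falls inside that range.

None — every step was satisfied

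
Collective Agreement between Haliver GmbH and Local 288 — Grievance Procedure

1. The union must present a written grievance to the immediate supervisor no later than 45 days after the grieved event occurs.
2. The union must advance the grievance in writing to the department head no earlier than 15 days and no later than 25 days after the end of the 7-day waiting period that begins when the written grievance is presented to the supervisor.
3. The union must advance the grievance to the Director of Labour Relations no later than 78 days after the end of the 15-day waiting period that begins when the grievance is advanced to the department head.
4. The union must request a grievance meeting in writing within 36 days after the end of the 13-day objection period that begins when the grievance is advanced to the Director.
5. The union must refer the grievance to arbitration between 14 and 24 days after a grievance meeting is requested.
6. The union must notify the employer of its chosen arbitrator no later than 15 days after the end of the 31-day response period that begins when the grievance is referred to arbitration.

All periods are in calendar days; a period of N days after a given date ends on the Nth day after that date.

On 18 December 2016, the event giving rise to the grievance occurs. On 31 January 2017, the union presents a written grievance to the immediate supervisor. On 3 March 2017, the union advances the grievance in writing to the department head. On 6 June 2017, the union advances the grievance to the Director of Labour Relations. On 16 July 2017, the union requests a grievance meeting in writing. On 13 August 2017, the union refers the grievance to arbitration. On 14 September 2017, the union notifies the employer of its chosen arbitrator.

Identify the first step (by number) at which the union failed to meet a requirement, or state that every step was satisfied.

Step 3

Step 1: 45 days after 18 December 2016 (when the grieved event occurs) is 1 February 2017; 31 January 2017 is within that limit.
Step 2: the window is 15–25 days after 7 February 2017 (end of the 7-day waiting period, which began when the written grievance is presented to the supervisor on 31 January 2017), so 22 February 2017 through 4 March 2017; done 3 March 2017, which is between those dates.
Step 3: 78 days after 18 March 2017 (end of the 15-day waiting period, which began when the grievance is advanced to the department head on 3 March 2017) is 4 June 2017; 6 June 2017 misses that deadline by 2 days.
No need to go further; step 3 was not satisfied.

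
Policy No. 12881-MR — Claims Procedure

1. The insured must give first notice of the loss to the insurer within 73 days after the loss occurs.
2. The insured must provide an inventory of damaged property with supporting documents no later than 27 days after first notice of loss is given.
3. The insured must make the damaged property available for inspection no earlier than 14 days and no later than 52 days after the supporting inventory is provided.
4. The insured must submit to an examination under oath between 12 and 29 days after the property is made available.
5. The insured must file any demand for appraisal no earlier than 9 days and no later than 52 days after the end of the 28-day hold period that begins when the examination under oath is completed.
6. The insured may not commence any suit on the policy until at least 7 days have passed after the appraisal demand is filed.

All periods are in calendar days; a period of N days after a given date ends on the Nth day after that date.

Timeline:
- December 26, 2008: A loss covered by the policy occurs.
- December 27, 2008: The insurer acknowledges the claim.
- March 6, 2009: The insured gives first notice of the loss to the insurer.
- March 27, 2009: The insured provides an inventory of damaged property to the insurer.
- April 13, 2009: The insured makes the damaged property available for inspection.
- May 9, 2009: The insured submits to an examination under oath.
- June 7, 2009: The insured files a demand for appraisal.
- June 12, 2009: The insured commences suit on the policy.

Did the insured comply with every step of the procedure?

No

(1) due by December 26, 2008 + 73 days = March 9, 2009; completed March 6, 2009, before the deadline.
(2) due by March 6, 2009 + 27 days = April 2, 2009; completed March 27, 2009, before the deadline.
(3) the permitted window runs from March 27, 2009 + 14 = April 10, 2009 to March 27, 2009 + 52 = May 18, 2009; April 13, 2009 falls inside that range.
(4) the permitted window runs from April 13, 2009 + 12 = April 25, 2009 to April 13, 2009 + 29 = May 12, 2009; done May 9, 2009, which is between those dates.
(5) the permitted window runs from June 6, 2009 + 9 = June 15, 2009 to June 6, 2009 + 52 = July 28, 2009; done June 7, 2009 — 8 days before the window opened.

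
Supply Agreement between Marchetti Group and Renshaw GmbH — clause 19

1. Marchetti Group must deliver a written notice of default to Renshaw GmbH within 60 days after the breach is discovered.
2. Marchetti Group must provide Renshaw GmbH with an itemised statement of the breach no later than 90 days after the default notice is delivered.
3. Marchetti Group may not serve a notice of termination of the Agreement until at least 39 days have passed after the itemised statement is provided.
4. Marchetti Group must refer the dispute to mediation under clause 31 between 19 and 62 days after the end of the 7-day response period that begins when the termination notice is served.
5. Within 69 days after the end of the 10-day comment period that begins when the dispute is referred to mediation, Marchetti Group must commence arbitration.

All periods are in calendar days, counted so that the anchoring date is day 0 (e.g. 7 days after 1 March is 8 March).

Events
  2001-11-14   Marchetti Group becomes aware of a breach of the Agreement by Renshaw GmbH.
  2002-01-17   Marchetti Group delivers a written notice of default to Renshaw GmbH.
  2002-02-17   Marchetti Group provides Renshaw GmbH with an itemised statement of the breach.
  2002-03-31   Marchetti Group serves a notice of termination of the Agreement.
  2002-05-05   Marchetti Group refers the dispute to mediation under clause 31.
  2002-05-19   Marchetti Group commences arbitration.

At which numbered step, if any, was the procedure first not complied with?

Step 1 — counting 60 days from 2001-11-14 (when the breach is discovered) gives a deadline of 2002-01-13; 2002-01-17 misses that deadline by 4 days.

Step 1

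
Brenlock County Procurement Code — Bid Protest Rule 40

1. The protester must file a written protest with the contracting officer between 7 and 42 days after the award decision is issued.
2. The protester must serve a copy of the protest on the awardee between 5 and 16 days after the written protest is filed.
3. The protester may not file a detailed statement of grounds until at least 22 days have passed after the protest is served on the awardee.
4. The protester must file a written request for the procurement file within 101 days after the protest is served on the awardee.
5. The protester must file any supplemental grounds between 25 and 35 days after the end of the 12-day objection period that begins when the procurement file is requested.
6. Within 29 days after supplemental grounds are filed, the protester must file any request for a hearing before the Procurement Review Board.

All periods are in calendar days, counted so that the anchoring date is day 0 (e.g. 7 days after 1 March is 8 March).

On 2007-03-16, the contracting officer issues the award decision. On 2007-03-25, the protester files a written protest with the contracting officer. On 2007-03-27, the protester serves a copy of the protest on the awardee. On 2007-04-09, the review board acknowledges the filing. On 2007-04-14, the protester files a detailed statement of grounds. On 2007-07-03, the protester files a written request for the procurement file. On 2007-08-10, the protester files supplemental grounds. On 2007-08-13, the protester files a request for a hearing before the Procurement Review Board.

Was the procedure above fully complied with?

(1) the permitted window runs from 2007-03-16 + 7 = 2007-03-23 to 2007-03-16 + 42 = 2007-04-27; done 2007-03-25 — within the window.
(2) the permitted window runs from 2007-03-25 + 5 = 2007-03-30 to 2007-03-25 + 16 = 2007-04-10; done 2007-03-27 — 3 days before the window opened.

No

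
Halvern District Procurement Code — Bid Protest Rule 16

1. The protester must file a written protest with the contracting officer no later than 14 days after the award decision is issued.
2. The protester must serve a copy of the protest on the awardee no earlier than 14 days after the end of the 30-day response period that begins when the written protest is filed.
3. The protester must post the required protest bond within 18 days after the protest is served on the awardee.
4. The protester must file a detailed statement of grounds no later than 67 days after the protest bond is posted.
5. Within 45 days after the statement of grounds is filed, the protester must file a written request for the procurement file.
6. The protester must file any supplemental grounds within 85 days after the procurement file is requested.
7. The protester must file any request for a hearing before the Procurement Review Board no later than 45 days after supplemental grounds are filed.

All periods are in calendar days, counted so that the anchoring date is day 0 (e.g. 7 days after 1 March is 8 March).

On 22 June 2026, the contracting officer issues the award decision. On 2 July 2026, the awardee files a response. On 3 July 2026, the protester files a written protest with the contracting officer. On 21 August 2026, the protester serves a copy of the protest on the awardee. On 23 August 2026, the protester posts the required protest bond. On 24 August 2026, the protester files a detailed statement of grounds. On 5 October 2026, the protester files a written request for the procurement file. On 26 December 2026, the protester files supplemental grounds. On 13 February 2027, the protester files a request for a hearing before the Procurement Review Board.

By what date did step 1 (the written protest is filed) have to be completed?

6 July 2026

Step 1 runs from 22 June 2026, when the award decision is issued. 14 days after 22 June 2026 is 6 July 2026.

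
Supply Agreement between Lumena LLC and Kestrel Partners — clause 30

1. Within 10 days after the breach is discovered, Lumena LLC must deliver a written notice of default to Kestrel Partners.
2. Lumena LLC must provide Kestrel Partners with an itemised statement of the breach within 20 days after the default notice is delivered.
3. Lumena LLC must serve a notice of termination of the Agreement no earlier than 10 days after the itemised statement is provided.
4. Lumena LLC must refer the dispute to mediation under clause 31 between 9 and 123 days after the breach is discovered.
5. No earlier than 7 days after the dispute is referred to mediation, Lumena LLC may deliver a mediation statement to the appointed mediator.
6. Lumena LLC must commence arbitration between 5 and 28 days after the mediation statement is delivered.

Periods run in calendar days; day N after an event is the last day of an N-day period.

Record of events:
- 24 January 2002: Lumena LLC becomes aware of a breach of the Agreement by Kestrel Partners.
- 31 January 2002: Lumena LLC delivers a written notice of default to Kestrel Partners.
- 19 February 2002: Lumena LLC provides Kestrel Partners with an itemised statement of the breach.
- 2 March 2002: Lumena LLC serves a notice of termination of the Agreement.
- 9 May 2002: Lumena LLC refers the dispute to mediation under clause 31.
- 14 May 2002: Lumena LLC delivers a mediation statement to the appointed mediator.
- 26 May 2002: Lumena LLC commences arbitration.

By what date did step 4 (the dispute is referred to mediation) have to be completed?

Step 4 runs from 24 January 2002, when the breach is discovered. The window is 9–123 days after 24 January 2002; it closes on 27 May 2002.

27 May 2002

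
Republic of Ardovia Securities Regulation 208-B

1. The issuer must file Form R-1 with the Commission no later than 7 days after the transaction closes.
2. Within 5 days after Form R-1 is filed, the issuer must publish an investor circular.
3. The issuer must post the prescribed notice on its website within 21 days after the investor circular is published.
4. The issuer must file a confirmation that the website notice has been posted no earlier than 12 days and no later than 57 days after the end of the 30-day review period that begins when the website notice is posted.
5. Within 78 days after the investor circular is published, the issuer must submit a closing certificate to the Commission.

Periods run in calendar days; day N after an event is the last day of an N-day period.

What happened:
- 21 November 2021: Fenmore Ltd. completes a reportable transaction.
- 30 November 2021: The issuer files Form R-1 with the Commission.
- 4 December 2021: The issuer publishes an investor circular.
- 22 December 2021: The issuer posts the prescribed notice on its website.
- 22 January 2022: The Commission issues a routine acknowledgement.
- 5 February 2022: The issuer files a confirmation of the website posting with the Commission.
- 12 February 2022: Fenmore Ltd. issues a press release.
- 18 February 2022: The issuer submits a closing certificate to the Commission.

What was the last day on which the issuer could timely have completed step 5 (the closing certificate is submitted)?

20 February 2022

Step 5 runs from 4 December 2021, when the investor circular is published. 78 days after 4 December 2021 is 20 February 2022.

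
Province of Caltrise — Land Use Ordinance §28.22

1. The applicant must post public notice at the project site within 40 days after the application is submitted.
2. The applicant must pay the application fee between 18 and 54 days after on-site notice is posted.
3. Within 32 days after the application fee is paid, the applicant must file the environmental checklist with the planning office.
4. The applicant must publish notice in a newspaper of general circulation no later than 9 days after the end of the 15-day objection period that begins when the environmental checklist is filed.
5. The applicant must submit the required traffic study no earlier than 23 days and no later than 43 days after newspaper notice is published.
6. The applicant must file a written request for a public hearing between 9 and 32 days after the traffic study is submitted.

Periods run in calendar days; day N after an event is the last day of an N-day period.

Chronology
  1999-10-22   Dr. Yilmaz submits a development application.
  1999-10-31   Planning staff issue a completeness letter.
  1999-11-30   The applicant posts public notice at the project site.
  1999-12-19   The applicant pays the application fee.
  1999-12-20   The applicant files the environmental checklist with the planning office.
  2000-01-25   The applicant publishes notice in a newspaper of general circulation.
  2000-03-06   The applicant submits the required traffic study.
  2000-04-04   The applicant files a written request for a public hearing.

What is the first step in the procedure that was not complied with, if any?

Step 4

Step 1: 40 days after 1999-10-22 (when the application is submitted) is 1999-12-01; completed 1999-11-30, before the deadline.
Step 2: the window is 18–54 days after 1999-11-30 (when on-site notice is posted), so 1999-12-18 through 2000-01-23; done 1999-12-19, which is between those dates.
Step 3: 32 days after 1999-12-19 (when the application fee is paid) is 2000-01-20; 1999-12-20 is within that limit.
Step 4: 9 days after 2000-01-04 (end of the 15-day objection period, which began when the environmental checklist is filed on 1999-12-20) is 2000-01-13; done 2000-01-25 — 12 days late.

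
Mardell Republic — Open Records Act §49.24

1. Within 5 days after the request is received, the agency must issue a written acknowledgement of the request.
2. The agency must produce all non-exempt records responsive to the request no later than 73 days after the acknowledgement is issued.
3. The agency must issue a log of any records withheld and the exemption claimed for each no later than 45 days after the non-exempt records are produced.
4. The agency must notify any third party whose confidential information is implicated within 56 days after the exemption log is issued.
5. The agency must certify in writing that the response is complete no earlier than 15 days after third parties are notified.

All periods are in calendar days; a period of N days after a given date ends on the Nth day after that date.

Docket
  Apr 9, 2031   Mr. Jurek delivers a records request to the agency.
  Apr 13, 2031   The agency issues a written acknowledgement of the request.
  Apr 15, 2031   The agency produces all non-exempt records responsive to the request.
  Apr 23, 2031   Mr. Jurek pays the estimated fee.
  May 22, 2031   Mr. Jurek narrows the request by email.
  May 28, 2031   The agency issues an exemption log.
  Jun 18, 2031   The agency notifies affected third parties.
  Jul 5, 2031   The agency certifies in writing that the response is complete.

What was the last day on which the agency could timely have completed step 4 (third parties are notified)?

Step 4 runs from May 28, 2031, when the exemption log is issued. 56 days after May 28, 2031 is Jul 23, 2031.

Jul 23, 2031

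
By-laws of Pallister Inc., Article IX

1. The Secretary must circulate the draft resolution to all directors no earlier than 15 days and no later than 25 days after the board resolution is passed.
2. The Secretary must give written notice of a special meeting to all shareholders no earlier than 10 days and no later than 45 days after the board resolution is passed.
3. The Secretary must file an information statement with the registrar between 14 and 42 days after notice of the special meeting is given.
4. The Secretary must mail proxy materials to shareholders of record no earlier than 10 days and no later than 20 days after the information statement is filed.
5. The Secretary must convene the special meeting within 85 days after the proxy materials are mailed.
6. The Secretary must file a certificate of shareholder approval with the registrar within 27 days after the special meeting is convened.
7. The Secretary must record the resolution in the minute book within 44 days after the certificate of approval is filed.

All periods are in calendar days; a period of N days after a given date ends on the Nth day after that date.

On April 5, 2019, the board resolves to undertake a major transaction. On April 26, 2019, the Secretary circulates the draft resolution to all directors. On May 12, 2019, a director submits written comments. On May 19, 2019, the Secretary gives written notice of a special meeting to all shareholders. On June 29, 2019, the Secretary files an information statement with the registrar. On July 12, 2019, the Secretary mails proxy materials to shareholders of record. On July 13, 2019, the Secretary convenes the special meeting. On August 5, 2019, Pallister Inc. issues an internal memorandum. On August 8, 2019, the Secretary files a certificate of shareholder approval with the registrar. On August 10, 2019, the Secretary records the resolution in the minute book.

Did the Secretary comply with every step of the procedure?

Step 1: the window is 15–25 days after April 5, 2019 (when the board resolution is passed), so April 20, 2019 through April 30, 2019; done April 26, 2019 — within the window.
Step 2: the window is 10–45 days after April 5, 2019 (when the board resolution is passed), so April 15, 2019 through May 20, 2019; done May 19, 2019 — within the window.
Step 3: the window is 14–42 days after May 19, 2019 (when notice of the special meeting is given), so June 2, 2019 through June 30, 2019; done June 29, 2019, which is between those dates.
Step 4: the window is 10–20 days after June 29, 2019 (when the information statement is filed), so July 9, 2019 through July 19, 2019; July 12, 2019 falls inside that range.
Step 5: 85 days after July 12, 2019 (when the proxy materials are mailed) is October 5, 2019; done July 13, 2019 — timely.
Step 6: 27 days after July 13, 2019 (when the special meeting is convened) is August 9, 2019; completed August 8, 2019, before the deadline.
Step 7: 44 days after August 8, 2019 (when the certificate of approval is filed) is September 21, 2019; August 10, 2019 is within that limit.

Yes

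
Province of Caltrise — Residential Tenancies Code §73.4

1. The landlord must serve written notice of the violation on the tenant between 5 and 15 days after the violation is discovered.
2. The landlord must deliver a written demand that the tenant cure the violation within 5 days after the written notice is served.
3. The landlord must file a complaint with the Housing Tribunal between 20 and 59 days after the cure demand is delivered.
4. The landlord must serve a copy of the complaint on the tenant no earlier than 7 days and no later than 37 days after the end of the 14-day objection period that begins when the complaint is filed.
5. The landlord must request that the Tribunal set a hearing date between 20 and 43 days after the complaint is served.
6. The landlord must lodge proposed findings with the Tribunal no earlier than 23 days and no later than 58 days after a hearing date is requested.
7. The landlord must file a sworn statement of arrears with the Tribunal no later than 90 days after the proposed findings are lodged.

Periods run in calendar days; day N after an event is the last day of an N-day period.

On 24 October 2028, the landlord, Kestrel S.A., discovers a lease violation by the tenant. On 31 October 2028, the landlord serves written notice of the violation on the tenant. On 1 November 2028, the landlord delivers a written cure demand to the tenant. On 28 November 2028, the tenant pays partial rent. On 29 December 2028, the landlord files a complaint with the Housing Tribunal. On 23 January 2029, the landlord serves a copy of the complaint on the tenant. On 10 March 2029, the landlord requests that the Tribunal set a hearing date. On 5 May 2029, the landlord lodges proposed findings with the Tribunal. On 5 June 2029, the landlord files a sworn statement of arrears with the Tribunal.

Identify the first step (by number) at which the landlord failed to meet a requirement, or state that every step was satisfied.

(1) the permitted window runs from 24 October 2028 + 5 = 29 October 2028 to 24 October 2028 + 15 = 8 November 2028; 31 October 2028 falls inside that range.
(2) due by 31 October 2028 + 5 days = 5 November 2028; completed 1 November 2028, before the deadline.
(3) the permitted window runs from 1 November 2028 + 20 = 21 November 2028 to 1 November 2028 + 59 = 30 December 2028; done 29 December 2028 — within the window.
(4) the permitted window runs from 12 January 2029 + 7 = 19 January 2029 to 12 January 2029 + 37 = 18 February 2029; 23 January 2029 falls inside that range.
(5) the permitted window runs from 23 January 2029 + 20 = 12 February 2029 to 23 January 2029 + 43 = 7 March 2029; done 10 March 2029 — 3 days after the window closed.
The procedure was therefore not followed at step 5.

Step 5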